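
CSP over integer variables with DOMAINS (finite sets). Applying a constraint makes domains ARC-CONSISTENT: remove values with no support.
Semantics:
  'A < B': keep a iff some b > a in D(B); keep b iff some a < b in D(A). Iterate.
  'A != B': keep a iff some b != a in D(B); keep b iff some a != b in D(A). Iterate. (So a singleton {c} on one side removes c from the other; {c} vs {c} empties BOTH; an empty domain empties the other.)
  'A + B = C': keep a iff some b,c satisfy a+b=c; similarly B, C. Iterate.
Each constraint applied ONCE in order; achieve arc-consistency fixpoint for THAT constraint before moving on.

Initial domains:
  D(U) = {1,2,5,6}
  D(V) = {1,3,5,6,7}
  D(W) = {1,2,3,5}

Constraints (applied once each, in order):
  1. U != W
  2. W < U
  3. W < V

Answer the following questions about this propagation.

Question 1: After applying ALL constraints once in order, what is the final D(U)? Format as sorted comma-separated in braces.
Answer: {2,5,6}

Derivation:
Constraint 1 (U != W) on D(U)={1,2,5,6} D(W)={1,2,3,5}: no change
Constraint 2 (W < U) on D(W)={1,2,3,5} D(U)={1,2,5,6}: U {1,2,5,6}->{2,5,6}
Constraint 3 (W < V) on D(W)={1,2,3,5} D(V)={1,3,5,6,7}: V {1,3,5,6,7}->{3,5,6,7}
So after all 3 constraints: D(U) = {2,5,6}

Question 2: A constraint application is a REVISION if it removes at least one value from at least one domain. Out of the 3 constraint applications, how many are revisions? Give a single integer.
Answer: 2

Derivation:
Constraint 1 (U != W) on D(U)={1,2,5,6} D(W)={1,2,3,5}: no change => not a revision
Constraint 2 (W < U) on D(W)={1,2,3,5} D(U)={1,2,5,6}: U {1,2,5,6}->{2,5,6} => REVISION
Constraint 3 (W < V) on D(W)={1,2,3,5} D(V)={1,3,5,6,7}: V {1,3,5,6,7}->{3,5,6,7} => REVISION
Total revisions = 2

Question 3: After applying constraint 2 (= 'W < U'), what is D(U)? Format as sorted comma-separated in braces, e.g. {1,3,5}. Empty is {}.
Constraint 1 (U != W) on D(U)={1,2,5,6} D(W)={1,2,3,5}: no change
Constraint 2 (W < U) on D(W)={1,2,3,5} D(U)={1,2,5,6}: U {1,2,5,6}->{2,5,6}
So after constraint 2: D(U) = {2,5,6}

Answer: {2,5,6}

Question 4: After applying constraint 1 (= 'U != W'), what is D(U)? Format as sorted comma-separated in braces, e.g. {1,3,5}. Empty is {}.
Answer: {1,2,5,6}

Derivation:
Constraint 1 (U != W) on D(U)={1,2,5,6} D(W)={1,2,3,5}: no change
So after constraint 1: D(U) = {1,2,5,6}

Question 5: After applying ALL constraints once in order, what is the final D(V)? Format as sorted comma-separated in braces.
Constraint 1 (U != W) on D(U)={1,2,5,6} D(W)={1,2,3,5}: no change
Constraint 2 (W < U) on D(W)={1,2,3,5} D(U)={1,2,5,6}: U {1,2,5,6}->{2,5,6}
Constraint 3 (W < V) on D(W)={1,2,3,5} D(V)={1,3,5,6,7}: V {1,3,5,6,7}->{3,5,6,7}
So after all 3 constraints: D(V) = {3,5,6,7}

Answer: {3,5,6,7}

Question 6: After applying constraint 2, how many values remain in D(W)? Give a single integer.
Constraint 1 (U != W) on D(U)={1,2,5,6} D(W)={1,2,3,5}: no change
Constraint 2 (W < U) on D(W)={1,2,3,5} D(U)={1,2,5,6}: U {1,2,5,6}->{2,5,6}
So after constraint 2: D(W)={1,2,3,5}, size = 4

Answer: 4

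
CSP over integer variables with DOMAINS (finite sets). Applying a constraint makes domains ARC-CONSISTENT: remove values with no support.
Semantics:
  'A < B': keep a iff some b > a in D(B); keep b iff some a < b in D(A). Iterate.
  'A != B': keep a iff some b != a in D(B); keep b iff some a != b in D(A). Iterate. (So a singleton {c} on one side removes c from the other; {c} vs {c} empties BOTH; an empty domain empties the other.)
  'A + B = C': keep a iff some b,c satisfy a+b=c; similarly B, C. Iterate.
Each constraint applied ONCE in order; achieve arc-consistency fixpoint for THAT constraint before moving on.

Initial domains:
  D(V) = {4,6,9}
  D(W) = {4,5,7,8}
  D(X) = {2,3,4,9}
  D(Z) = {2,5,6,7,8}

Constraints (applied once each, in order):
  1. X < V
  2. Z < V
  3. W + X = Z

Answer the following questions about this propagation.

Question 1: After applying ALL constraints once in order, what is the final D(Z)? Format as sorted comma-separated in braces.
Answer: {6,7,8}

Derivation:
Constraint 1 (X < V) on D(X)={2,3,4,9} D(V)={4,6,9}: X {2,3,4,9}->{2,3,4}
Constraint 2 (Z < V) on D(Z)={2,5,6,7,8} D(V)={4,6,9}: no change
Constraint 3 (W + X = Z) on D(W)={4,5,7,8} D(X)={2,3,4} D(Z)={2,5,6,7,8}: W {4,5,7,8}->{4,5}; Z {2,5,6,7,8}->{6,7,8}
So after all 3 constraints: D(Z) = {6,7,8}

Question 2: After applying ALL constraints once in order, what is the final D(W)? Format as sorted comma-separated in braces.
Constraint 1 (X < V) on D(X)={2,3,4,9} D(V)={4,6,9}: X {2,3,4,9}->{2,3,4}
Constraint 2 (Z < V) on D(Z)={2,5,6,7,8} D(V)={4,6,9}: no change
Constraint 3 (W + X = Z) on D(W)={4,5,7,8} D(X)={2,3,4} D(Z)={2,5,6,7,8}: W {4,5,7,8}->{4,5}; Z {2,5,6,7,8}->{6,7,8}
So after all 3 constraints: D(W) = {4,5}

Answer: {4,5}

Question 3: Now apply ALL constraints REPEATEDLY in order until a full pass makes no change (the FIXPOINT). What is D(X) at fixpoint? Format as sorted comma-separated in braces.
pass 0 (initial): D(X)={2,3,4,9}
pass 1: W {4,5,7,8}->{4,5}; X {2,3,4,9}->{2,3,4}; Z {2,5,6,7,8}->{6,7,8}
pass 2: V {4,6,9}->{9}
pass 3: no change
Fixpoint after 3 passes: D(X) = {2,3,4}

Answer: {2,3,4}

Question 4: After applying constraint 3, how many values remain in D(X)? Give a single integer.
Answer: 3

Derivation:
Constraint 1 (X < V) on D(X)={2,3,4,9} D(V)={4,6,9}: X {2,3,4,9}->{2,3,4}
Constraint 2 (Z < V) on D(Z)={2,5,6,7,8} D(V)={4,6,9}: no change
Constraint 3 (W + X = Z) on D(W)={4,5,7,8} D(X)={2,3,4} D(Z)={2,5,6,7,8}: W {4,5,7,8}->{4,5}; Z {2,5,6,7,8}->{6,7,8}
So after constraint 3: D(X)={2,3,4}, size = 3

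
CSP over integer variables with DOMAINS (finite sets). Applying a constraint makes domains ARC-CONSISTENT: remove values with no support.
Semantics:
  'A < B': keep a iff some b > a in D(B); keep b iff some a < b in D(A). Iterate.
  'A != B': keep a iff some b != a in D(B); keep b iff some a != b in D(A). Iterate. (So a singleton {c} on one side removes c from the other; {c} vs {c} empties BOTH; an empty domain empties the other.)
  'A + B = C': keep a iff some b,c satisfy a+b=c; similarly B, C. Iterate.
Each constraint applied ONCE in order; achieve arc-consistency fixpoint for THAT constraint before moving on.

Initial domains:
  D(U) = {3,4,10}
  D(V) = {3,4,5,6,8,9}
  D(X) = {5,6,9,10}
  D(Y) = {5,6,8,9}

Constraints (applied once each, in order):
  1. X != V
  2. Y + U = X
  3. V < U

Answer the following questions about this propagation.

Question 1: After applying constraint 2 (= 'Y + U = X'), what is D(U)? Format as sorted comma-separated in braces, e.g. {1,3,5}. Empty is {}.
Constraint 1 (X != V) on D(X)={5,6,9,10} D(V)={3,4,5,6,8,9}: no change
Constraint 2 (Y + U = X) on D(Y)={5,6,8,9} D(U)={3,4,10} D(X)={5,6,9,10}: Y {5,6,8,9}->{5,6}; U {3,4,10}->{3,4}; X {5,6,9,10}->{9,10}
So after constraint 2: D(U) = {3,4}

Answer: {3,4}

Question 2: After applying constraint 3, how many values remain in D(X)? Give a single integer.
Constraint 1 (X != V) on D(X)={5,6,9,10} D(V)={3,4,5,6,8,9}: no change
Constraint 2 (Y + U = X) on D(Y)={5,6,8,9} D(U)={3,4,10} D(X)={5,6,9,10}: Y {5,6,8,9}->{5,6}; U {3,4,10}->{3,4}; X {5,6,9,10}->{9,10}
Constraint 3 (V < U) on D(V)={3,4,5,6,8,9} D(U)={3,4}: V {3,4,5,6,8,9}->{3}; U {3,4}->{4}
So after constraint 3: D(X)={9,10}, size = 2

Answer: 2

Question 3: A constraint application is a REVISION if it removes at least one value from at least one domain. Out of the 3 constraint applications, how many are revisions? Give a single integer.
Constraint 1 (X != V) on D(X)={5,6,9,10} D(V)={3,4,5,6,8,9}: no change => not a revision
Constraint 2 (Y + U = X) on D(Y)={5,6,8,9} D(U)={3,4,10} D(X)={5,6,9,10}: Y {5,6,8,9}->{5,6}; U {3,4,10}->{3,4}; X {5,6,9,10}->{9,10} => REVISION
Constraint 3 (V < U) on D(V)={3,4,5,6,8,9} D(U)={3,4}: V {3,4,5,6,8,9}->{3}; U {3,4}->{4} => REVISION
Total revisions = 2

Answer: 2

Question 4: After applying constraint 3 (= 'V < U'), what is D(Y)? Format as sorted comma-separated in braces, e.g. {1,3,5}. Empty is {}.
Answer: {5,6}

Derivation:
Constraint 1 (X != V) on D(X)={5,6,9,10} D(V)={3,4,5,6,8,9}: no change
Constraint 2 (Y + U = X) on D(Y)={5,6,8,9} D(U)={3,4,10} D(X)={5,6,9,10}: Y {5,6,8,9}->{5,6}; U {3,4,10}->{3,4}; X {5,6,9,10}->{9,10}
Constraint 3 (V < U) on D(V)={3,4,5,6,8,9} D(U)={3,4}: V {3,4,5,6,8,9}->{3}; U {3,4}->{4}
So after constraint 3: D(Y) = {5,6}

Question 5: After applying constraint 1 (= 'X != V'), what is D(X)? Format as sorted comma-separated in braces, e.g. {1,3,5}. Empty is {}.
Constraint 1 (X != V) on D(X)={5,6,9,10} D(V)={3,4,5,6,8,9}: no change
So after constraint 1: D(X) = {5,6,9,10}

Answer: {5,6,9,10}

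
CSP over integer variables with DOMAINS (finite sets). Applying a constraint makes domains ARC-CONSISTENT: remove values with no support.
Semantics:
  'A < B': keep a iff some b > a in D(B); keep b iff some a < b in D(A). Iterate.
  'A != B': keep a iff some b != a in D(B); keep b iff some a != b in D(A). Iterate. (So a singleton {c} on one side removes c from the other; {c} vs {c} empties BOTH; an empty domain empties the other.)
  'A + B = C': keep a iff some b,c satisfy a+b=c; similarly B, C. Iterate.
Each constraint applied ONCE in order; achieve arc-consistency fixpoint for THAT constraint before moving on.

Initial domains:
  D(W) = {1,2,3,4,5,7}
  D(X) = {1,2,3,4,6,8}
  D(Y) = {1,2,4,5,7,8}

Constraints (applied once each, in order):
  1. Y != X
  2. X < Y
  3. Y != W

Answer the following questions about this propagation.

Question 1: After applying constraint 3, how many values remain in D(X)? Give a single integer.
Constraint 1 (Y != X) on D(Y)={1,2,4,5,7,8} D(X)={1,2,3,4,6,8}: no change
Constraint 2 (X < Y) on D(X)={1,2,3,4,6,8} D(Y)={1,2,4,5,7,8}: X {1,2,3,4,6,8}->{1,2,3,4,6}; Y {1,2,4,5,7,8}->{2,4,5,7,8}
Constraint 3 (Y != W) on D(Y)={2,4,5,7,8} D(W)={1,2,3,4,5,7}: no change
So after constraint 3: D(X)={1,2,3,4,6}, size = 5

Answer: 5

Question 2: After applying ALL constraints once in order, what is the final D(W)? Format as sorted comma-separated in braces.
Constraint 1 (Y != X) on D(Y)={1,2,4,5,7,8} D(X)={1,2,3,4,6,8}: no change
Constraint 2 (X < Y) on D(X)={1,2,3,4,6,8} D(Y)={1,2,4,5,7,8}: X {1,2,3,4,6,8}->{1,2,3,4,6}; Y {1,2,4,5,7,8}->{2,4,5,7,8}
Constraint 3 (Y != W) on D(Y)={2,4,5,7,8} D(W)={1,2,3,4,5,7}: no change
So after all 3 constraints: D(W) = {1,2,3,4,5,7}

Answer: {1,2,3,4,5,7}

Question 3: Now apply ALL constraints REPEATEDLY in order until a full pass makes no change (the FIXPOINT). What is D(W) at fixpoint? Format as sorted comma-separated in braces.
pass 0 (initial): D(W)={1,2,3,4,5,7}
pass 1: X {1,2,3,4,6,8}->{1,2,3,4,6}; Y {1,2,4,5,7,8}->{2,4,5,7,8}
pass 2: no change
Fixpoint after 2 passes: D(W) = {1,2,3,4,5,7}

Answer: {1,2,3,4,5,7}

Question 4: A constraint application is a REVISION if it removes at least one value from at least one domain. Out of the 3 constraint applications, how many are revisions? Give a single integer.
Constraint 1 (Y != X) on D(Y)={1,2,4,5,7,8} D(X)={1,2,3,4,6,8}: no change => not a revision
Constraint 2 (X < Y) on D(X)={1,2,3,4,6,8} D(Y)={1,2,4,5,7,8}: X {1,2,3,4,6,8}->{1,2,3,4,6}; Y {1,2,4,5,7,8}->{2,4,5,7,8} => REVISION
Constraint 3 (Y != W) on D(Y)={2,4,5,7,8} D(W)={1,2,3,4,5,7}: no change => not a revision
Total revisions = 1

Answer: 1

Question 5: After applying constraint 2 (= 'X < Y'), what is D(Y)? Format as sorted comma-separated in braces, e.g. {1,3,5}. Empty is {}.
Answer: {2,4,5,7,8}

Derivation:
Constraint 1 (Y != X) on D(Y)={1,2,4,5,7,8} D(X)={1,2,3,4,6,8}: no change
Constraint 2 (X < Y) on D(X)={1,2,3,4,6,8} D(Y)={1,2,4,5,7,8}: X {1,2,3,4,6,8}->{1,2,3,4,6}; Y {1,2,4,5,7,8}->{2,4,5,7,8}
So after constraint 2: D(Y) = {2,4,5,7,8}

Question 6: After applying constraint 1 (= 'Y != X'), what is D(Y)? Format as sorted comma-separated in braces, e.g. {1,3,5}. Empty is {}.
Constraint 1 (Y != X) on D(Y)={1,2,4,5,7,8} D(X)={1,2,3,4,6,8}: no change
So after constraint 1: D(Y) = {1,2,4,5,7,8}

Answer: {1,2,4,5,7,8}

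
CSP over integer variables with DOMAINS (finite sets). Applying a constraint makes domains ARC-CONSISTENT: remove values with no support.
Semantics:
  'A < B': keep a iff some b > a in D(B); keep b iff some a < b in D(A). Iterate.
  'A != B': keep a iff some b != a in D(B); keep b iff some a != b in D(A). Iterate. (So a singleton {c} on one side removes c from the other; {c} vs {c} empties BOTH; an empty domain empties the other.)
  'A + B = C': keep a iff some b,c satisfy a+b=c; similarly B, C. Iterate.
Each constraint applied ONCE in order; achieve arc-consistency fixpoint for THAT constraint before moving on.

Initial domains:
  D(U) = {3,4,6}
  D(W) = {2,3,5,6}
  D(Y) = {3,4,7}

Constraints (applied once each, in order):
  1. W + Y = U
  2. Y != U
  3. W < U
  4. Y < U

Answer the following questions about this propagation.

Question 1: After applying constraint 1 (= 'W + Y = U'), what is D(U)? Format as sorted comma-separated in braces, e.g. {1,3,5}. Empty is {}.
Answer: {6}

Derivation:
Constraint 1 (W + Y = U) on D(W)={2,3,5,6} D(Y)={3,4,7} D(U)={3,4,6}: W {2,3,5,6}->{2,3}; Y {3,4,7}->{3,4}; U {3,4,6}->{6}
So after constraint 1: D(U) = {6}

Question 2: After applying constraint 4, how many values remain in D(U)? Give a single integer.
Answer: 1

Derivation:
Constraint 1 (W + Y = U) on D(W)={2,3,5,6} D(Y)={3,4,7} D(U)={3,4,6}: W {2,3,5,6}->{2,3}; Y {3,4,7}->{3,4}; U {3,4,6}->{6}
Constraint 2 (Y != U) on D(Y)={3,4} D(U)={6}: no change
Constraint 3 (W < U) on D(W)={2,3} D(U)={6}: no change
Constraint 4 (Y < U) on D(Y)={3,4} D(U)={6}: no change
So after constraint 4: D(U)={6}, size = 1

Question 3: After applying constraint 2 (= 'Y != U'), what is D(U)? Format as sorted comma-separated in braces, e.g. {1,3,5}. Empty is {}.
Answer: {6}

Derivation:
Constraint 1 (W + Y = U) on D(W)={2,3,5,6} D(Y)={3,4,7} D(U)={3,4,6}: W {2,3,5,6}->{2,3}; Y {3,4,7}->{3,4}; U {3,4,6}->{6}
Constraint 2 (Y != U) on D(Y)={3,4} D(U)={6}: no change
So after constraint 2: D(U) = {6}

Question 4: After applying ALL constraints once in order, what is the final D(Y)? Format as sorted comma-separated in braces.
Constraint 1 (W + Y = U) on D(W)={2,3,5,6} D(Y)={3,4,7} D(U)={3,4,6}: W {2,3,5,6}->{2,3}; Y {3,4,7}->{3,4}; U {3,4,6}->{6}
Constraint 2 (Y != U) on D(Y)={3,4} D(U)={6}: no change
Constraint 3 (W < U) on D(W)={2,3} D(U)={6}: no change
Constraint 4 (Y < U) on D(Y)={3,4} D(U)={6}: no change
So after all 4 constraints: D(Y) = {3,4}

Answer: {3,4}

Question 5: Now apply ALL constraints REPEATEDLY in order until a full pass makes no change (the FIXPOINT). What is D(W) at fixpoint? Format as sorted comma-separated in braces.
Answer: {2,3}

Derivation:
pass 0 (initial): D(W)={2,3,5,6}
pass 1: U {3,4,6}->{6}; W {2,3,5,6}->{2,3}; Y {3,4,7}->{3,4}
pass 2: no change
Fixpoint after 2 passes: D(W) = {2,3}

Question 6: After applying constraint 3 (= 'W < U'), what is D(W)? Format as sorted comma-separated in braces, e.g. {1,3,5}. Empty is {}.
Answer: {2,3}

Derivation:
Constraint 1 (W + Y = U) on D(W)={2,3,5,6} D(Y)={3,4,7} D(U)={3,4,6}: W {2,3,5,6}->{2,3}; Y {3,4,7}->{3,4}; U {3,4,6}->{6}
Constraint 2 (Y != U) on D(Y)={3,4} D(U)={6}: no change
Constraint 3 (W < U) on D(W)={2,3} D(U)={6}: no change
So after constraint 3: D(W) = {2,3}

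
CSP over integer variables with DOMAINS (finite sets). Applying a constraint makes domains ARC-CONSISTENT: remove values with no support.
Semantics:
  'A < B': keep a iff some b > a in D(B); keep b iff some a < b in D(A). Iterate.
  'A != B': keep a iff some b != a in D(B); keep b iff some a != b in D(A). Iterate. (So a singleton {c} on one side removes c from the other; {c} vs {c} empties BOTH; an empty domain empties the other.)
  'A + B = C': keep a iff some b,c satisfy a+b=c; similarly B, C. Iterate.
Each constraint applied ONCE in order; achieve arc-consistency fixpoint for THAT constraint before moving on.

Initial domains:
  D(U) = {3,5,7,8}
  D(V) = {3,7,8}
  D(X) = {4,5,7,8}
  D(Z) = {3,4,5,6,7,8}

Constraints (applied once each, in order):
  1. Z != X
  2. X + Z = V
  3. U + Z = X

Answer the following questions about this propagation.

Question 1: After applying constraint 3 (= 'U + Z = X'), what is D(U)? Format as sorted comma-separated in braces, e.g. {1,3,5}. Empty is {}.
Constraint 1 (Z != X) on D(Z)={3,4,5,6,7,8} D(X)={4,5,7,8}: no change
Constraint 2 (X + Z = V) on D(X)={4,5,7,8} D(Z)={3,4,5,6,7,8} D(V)={3,7,8}: X {4,5,7,8}->{4,5}; Z {3,4,5,6,7,8}->{3,4}; V {3,7,8}->{7,8}
Constraint 3 (U + Z = X) on D(U)={3,5,7,8} D(Z)={3,4} D(X)={4,5}: U {3,5,7,8}->{}; Z {3,4}->{}; X {4,5}->{}
So after constraint 3: D(U) = {}

Answer: {}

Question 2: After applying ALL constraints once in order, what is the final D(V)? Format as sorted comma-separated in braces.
Answer: {7,8}

Derivation:
Constraint 1 (Z != X) on D(Z)={3,4,5,6,7,8} D(X)={4,5,7,8}: no change
Constraint 2 (X + Z = V) on D(X)={4,5,7,8} D(Z)={3,4,5,6,7,8} D(V)={3,7,8}: X {4,5,7,8}->{4,5}; Z {3,4,5,6,7,8}->{3,4}; V {3,7,8}->{7,8}
Constraint 3 (U + Z = X) on D(U)={3,5,7,8} D(Z)={3,4} D(X)={4,5}: U {3,5,7,8}->{}; Z {3,4}->{}; X {4,5}->{}
So after all 3 constraints: D(V) = {7,8}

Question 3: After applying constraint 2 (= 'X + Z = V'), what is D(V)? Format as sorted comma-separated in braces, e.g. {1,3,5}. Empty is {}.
Constraint 1 (Z != X) on D(Z)={3,4,5,6,7,8} D(X)={4,5,7,8}: no change
Constraint 2 (X + Z = V) on D(X)={4,5,7,8} D(Z)={3,4,5,6,7,8} D(V)={3,7,8}: X {4,5,7,8}->{4,5}; Z {3,4,5,6,7,8}->{3,4}; V {3,7,8}->{7,8}
So after constraint 2: D(V) = {7,8}

Answer: {7,8}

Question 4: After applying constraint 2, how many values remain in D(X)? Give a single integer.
Constraint 1 (Z != X) on D(Z)={3,4,5,6,7,8} D(X)={4,5,7,8}: no change
Constraint 2 (X + Z = V) on D(X)={4,5,7,8} D(Z)={3,4,5,6,7,8} D(V)={3,7,8}: X {4,5,7,8}->{4,5}; Z {3,4,5,6,7,8}->{3,4}; V {3,7,8}->{7,8}
So after constraint 2: D(X)={4,5}, size = 2

Answer: 2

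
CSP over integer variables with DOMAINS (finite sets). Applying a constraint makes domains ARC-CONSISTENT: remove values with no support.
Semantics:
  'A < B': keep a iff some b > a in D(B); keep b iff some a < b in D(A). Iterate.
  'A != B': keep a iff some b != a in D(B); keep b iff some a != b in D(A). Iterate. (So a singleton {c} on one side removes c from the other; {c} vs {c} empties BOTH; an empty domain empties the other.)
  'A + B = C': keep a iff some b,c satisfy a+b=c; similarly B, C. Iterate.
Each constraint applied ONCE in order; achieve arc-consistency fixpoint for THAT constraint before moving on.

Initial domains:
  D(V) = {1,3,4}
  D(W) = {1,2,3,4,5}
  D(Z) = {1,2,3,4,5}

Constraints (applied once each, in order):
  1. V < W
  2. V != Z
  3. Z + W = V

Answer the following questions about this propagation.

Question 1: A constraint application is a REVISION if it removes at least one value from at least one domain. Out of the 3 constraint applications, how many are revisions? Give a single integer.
Constraint 1 (V < W) on D(V)={1,3,4} D(W)={1,2,3,4,5}: W {1,2,3,4,5}->{2,3,4,5} => REVISION
Constraint 2 (V != Z) on D(V)={1,3,4} D(Z)={1,2,3,4,5}: no change => not a revision
Constraint 3 (Z + W = V) on D(Z)={1,2,3,4,5} D(W)={2,3,4,5} D(V)={1,3,4}: Z {1,2,3,4,5}->{1,2}; W {2,3,4,5}->{2,3}; V {1,3,4}->{3,4} => REVISION
Total revisions = 2

Answer: 2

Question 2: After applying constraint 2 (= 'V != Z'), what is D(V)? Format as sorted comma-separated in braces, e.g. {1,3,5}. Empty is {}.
Answer: {1,3,4}

Derivation:
Constraint 1 (V < W) on D(V)={1,3,4} D(W)={1,2,3,4,5}: W {1,2,3,4,5}->{2,3,4,5}
Constraint 2 (V != Z) on D(V)={1,3,4} D(Z)={1,2,3,4,5}: no change
So after constraint 2: D(V) = {1,3,4}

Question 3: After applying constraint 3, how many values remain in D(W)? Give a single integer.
Answer: 2

Derivation:
Constraint 1 (V < W) on D(V)={1,3,4} D(W)={1,2,3,4,5}: W {1,2,3,4,5}->{2,3,4,5}
Constraint 2 (V != Z) on D(V)={1,3,4} D(Z)={1,2,3,4,5}: no change
Constraint 3 (Z + W = V) on D(Z)={1,2,3,4,5} D(W)={2,3,4,5} D(V)={1,3,4}: Z {1,2,3,4,5}->{1,2}; W {2,3,4,5}->{2,3}; V {1,3,4}->{3,4}
So after constraint 3: D(W)={2,3}, size = 2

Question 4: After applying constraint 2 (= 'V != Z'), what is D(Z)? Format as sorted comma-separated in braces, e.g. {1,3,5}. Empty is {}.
Answer: {1,2,3,4,5}

Derivation:
Constraint 1 (V < W) on D(V)={1,3,4} D(W)={1,2,3,4,5}: W {1,2,3,4,5}->{2,3,4,5}
Constraint 2 (V != Z) on D(V)={1,3,4} D(Z)={1,2,3,4,5}: no change
So after constraint 2: D(Z) = {1,2,3,4,5}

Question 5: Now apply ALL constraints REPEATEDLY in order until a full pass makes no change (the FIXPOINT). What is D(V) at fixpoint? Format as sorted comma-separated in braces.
pass 0 (initial): D(V)={1,3,4}
pass 1: V {1,3,4}->{3,4}; W {1,2,3,4,5}->{2,3}; Z {1,2,3,4,5}->{1,2}
pass 2: V {3,4}->{}; W {2,3}->{}; Z {1,2}->{}
pass 3: no change
Fixpoint after 3 passes: D(V) = {}

Answer: {}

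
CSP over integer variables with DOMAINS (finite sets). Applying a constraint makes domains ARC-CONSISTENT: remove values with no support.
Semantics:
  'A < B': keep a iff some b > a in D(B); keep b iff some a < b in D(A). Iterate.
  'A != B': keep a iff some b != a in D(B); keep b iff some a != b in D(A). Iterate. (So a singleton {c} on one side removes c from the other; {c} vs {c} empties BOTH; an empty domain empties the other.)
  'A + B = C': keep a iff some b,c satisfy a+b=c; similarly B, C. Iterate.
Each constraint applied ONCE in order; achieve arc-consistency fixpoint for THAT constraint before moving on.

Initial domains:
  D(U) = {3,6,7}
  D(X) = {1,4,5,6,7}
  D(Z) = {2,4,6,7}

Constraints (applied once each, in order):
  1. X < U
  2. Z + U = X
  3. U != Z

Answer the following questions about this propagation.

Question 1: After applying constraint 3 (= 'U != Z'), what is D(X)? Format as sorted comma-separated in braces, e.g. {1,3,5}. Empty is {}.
Constraint 1 (X < U) on D(X)={1,4,5,6,7} D(U)={3,6,7}: X {1,4,5,6,7}->{1,4,5,6}
Constraint 2 (Z + U = X) on D(Z)={2,4,6,7} D(U)={3,6,7} D(X)={1,4,5,6}: Z {2,4,6,7}->{2}; U {3,6,7}->{3}; X {1,4,5,6}->{5}
Constraint 3 (U != Z) on D(U)={3} D(Z)={2}: no change
So after constraint 3: D(X) = {5}

Answer: {5}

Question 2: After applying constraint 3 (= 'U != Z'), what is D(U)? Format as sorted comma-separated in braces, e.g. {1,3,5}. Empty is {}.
Answer: {3}

Derivation:
Constraint 1 (X < U) on D(X)={1,4,5,6,7} D(U)={3,6,7}: X {1,4,5,6,7}->{1,4,5,6}
Constraint 2 (Z + U = X) on D(Z)={2,4,6,7} D(U)={3,6,7} D(X)={1,4,5,6}: Z {2,4,6,7}->{2}; U {3,6,7}->{3}; X {1,4,5,6}->{5}
Constraint 3 (U != Z) on D(U)={3} D(Z)={2}: no change
So after constraint 3: D(U) = {3}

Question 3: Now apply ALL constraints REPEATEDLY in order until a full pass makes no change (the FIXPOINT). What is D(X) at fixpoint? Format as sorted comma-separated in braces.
pass 0 (initial): D(X)={1,4,5,6,7}
pass 1: U {3,6,7}->{3}; X {1,4,5,6,7}->{5}; Z {2,4,6,7}->{2}
pass 2: U {3}->{}; X {5}->{}; Z {2}->{}
pass 3: no change
Fixpoint after 3 passes: D(X) = {}

Answer: {}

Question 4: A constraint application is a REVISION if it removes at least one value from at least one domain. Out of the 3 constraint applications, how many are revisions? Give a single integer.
Answer: 2

Derivation:
Constraint 1 (X < U) on D(X)={1,4,5,6,7} D(U)={3,6,7}: X {1,4,5,6,7}->{1,4,5,6} => REVISION
Constraint 2 (Z + U = X) on D(Z)={2,4,6,7} D(U)={3,6,7} D(X)={1,4,5,6}: Z {2,4,6,7}->{2}; U {3,6,7}->{3}; X {1,4,5,6}->{5} => REVISION
Constraint 3 (U != Z) on D(U)={3} D(Z)={2}: no change => not a revision
Total revisions = 2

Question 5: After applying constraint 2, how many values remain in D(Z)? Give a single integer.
Constraint 1 (X < U) on D(X)={1,4,5,6,7} D(U)={3,6,7}: X {1,4,5,6,7}->{1,4,5,6}
Constraint 2 (Z + U = X) on D(Z)={2,4,6,7} D(U)={3,6,7} D(X)={1,4,5,6}: Z {2,4,6,7}->{2}; U {3,6,7}->{3}; X {1,4,5,6}->{5}
So after constraint 2: D(Z)={2}, size = 1

Answer: 1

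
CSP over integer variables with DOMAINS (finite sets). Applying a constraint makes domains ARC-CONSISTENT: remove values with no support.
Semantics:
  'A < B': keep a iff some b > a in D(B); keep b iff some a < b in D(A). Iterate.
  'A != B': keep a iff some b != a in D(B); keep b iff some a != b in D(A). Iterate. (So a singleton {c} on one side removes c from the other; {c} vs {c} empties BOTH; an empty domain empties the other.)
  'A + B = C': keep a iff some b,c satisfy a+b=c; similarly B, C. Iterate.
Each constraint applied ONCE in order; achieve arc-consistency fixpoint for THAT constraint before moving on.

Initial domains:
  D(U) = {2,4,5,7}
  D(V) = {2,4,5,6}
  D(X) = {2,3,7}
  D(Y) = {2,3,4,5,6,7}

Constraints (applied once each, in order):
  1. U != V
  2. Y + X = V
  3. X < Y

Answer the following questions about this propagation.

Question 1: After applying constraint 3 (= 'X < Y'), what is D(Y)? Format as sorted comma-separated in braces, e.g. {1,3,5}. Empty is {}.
Answer: {3,4}

Derivation:
Constraint 1 (U != V) on D(U)={2,4,5,7} D(V)={2,4,5,6}: no change
Constraint 2 (Y + X = V) on D(Y)={2,3,4,5,6,7} D(X)={2,3,7} D(V)={2,4,5,6}: Y {2,3,4,5,6,7}->{2,3,4}; X {2,3,7}->{2,3}; V {2,4,5,6}->{4,5,6}
Constraint 3 (X < Y) on D(X)={2,3} D(Y)={2,3,4}: Y {2,3,4}->{3,4}
So after constraint 3: D(Y) = {3,4}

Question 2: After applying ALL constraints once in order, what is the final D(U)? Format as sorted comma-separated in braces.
Answer: {2,4,5,7}

Derivation:
Constraint 1 (U != V) on D(U)={2,4,5,7} D(V)={2,4,5,6}: no change
Constraint 2 (Y + X = V) on D(Y)={2,3,4,5,6,7} D(X)={2,3,7} D(V)={2,4,5,6}: Y {2,3,4,5,6,7}->{2,3,4}; X {2,3,7}->{2,3}; V {2,4,5,6}->{4,5,6}
Constraint 3 (X < Y) on D(X)={2,3} D(Y)={2,3,4}: Y {2,3,4}->{3,4}
So after all 3 constraints: D(U) = {2,4,5,7}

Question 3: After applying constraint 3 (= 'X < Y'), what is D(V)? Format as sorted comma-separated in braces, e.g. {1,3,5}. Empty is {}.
Answer: {4,5,6}

Derivation:
Constraint 1 (U != V) on D(U)={2,4,5,7} D(V)={2,4,5,6}: no change
Constraint 2 (Y + X = V) on D(Y)={2,3,4,5,6,7} D(X)={2,3,7} D(V)={2,4,5,6}: Y {2,3,4,5,6,7}->{2,3,4}; X {2,3,7}->{2,3}; V {2,4,5,6}->{4,5,6}
Constraint 3 (X < Y) on D(X)={2,3} D(Y)={2,3,4}: Y {2,3,4}->{3,4}
So after constraint 3: D(V) = {4,5,6}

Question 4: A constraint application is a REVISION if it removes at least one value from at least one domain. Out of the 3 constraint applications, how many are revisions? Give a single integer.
Answer: 2

Derivation:
Constraint 1 (U != V) on D(U)={2,4,5,7} D(V)={2,4,5,6}: no change => not a revision
Constraint 2 (Y + X = V) on D(Y)={2,3,4,5,6,7} D(X)={2,3,7} D(V)={2,4,5,6}: Y {2,3,4,5,6,7}->{2,3,4}; X {2,3,7}->{2,3}; V {2,4,5,6}->{4,5,6} => REVISION
Constraint 3 (X < Y) on D(X)={2,3} D(Y)={2,3,4}: Y {2,3,4}->{3,4} => REVISION
Total revisions = 2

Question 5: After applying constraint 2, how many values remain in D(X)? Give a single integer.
Answer: 2

Derivation:
Constraint 1 (U != V) on D(U)={2,4,5,7} D(V)={2,4,5,6}: no change
Constraint 2 (Y + X = V) on D(Y)={2,3,4,5,6,7} D(X)={2,3,7} D(V)={2,4,5,6}: Y {2,3,4,5,6,7}->{2,3,4}; X {2,3,7}->{2,3}; V {2,4,5,6}->{4,5,6}
So after constraint 2: D(X)={2,3}, size = 2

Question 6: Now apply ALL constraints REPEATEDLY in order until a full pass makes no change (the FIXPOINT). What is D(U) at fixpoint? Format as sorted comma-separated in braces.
pass 0 (initial): D(U)={2,4,5,7}
pass 1: V {2,4,5,6}->{4,5,6}; X {2,3,7}->{2,3}; Y {2,3,4,5,6,7}->{3,4}
pass 2: V {4,5,6}->{5,6}
pass 3: no change
Fixpoint after 3 passes: D(U) = {2,4,5,7}

Answer: {2,4,5,7}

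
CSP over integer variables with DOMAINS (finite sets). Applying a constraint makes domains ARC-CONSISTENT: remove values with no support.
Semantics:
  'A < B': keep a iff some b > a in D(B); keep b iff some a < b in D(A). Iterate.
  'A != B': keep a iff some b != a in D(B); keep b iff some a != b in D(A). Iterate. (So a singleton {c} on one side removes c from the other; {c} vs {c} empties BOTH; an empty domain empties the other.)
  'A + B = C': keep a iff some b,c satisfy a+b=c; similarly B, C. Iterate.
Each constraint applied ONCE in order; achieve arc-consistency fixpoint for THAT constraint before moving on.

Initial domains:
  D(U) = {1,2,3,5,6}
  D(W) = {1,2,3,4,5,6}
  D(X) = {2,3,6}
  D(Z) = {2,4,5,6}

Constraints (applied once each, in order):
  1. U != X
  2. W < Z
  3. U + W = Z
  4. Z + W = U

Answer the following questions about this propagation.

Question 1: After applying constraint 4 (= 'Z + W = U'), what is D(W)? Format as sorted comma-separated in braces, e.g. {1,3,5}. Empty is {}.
Answer: {1,3}

Derivation:
Constraint 1 (U != X) on D(U)={1,2,3,5,6} D(X)={2,3,6}: no change
Constraint 2 (W < Z) on D(W)={1,2,3,4,5,6} D(Z)={2,4,5,6}: W {1,2,3,4,5,6}->{1,2,3,4,5}
Constraint 3 (U + W = Z) on D(U)={1,2,3,5,6} D(W)={1,2,3,4,5} D(Z)={2,4,5,6}: U {1,2,3,5,6}->{1,2,3,5}
Constraint 4 (Z + W = U) on D(Z)={2,4,5,6} D(W)={1,2,3,4,5} D(U)={1,2,3,5}: Z {2,4,5,6}->{2,4}; W {1,2,3,4,5}->{1,3}; U {1,2,3,5}->{3,5}
So after constraint 4: D(W) = {1,3}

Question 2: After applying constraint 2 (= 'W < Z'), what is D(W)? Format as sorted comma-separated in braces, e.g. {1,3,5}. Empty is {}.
Answer: {1,2,3,4,5}

Derivation:
Constraint 1 (U != X) on D(U)={1,2,3,5,6} D(X)={2,3,6}: no change
Constraint 2 (W < Z) on D(W)={1,2,3,4,5,6} D(Z)={2,4,5,6}: W {1,2,3,4,5,6}->{1,2,3,4,5}
So after constraint 2: D(W) = {1,2,3,4,5}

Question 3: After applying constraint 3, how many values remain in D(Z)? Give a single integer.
Constraint 1 (U != X) on D(U)={1,2,3,5,6} D(X)={2,3,6}: no change
Constraint 2 (W < Z) on D(W)={1,2,3,4,5,6} D(Z)={2,4,5,6}: W {1,2,3,4,5,6}->{1,2,3,4,5}
Constraint 3 (U + W = Z) on D(U)={1,2,3,5,6} D(W)={1,2,3,4,5} D(Z)={2,4,5,6}: U {1,2,3,5,6}->{1,2,3,5}
So after constraint 3: D(Z)={2,4,5,6}, size = 4

Answer: 4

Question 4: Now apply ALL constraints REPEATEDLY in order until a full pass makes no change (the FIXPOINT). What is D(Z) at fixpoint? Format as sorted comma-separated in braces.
Answer: {}

Derivation:
pass 0 (initial): D(Z)={2,4,5,6}
pass 1: U {1,2,3,5,6}->{3,5}; W {1,2,3,4,5,6}->{1,3}; Z {2,4,5,6}->{2,4}
pass 2: U {3,5}->{}; W {1,3}->{}; Z {2,4}->{}
pass 3: X {2,3,6}->{}
pass 4: no change
Fixpoint after 4 passes: D(Z) = {}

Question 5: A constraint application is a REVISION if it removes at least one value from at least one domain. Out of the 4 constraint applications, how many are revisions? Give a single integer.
Constraint 1 (U != X) on D(U)={1,2,3,5,6} D(X)={2,3,6}: no change => not a revision
Constraint 2 (W < Z) on D(W)={1,2,3,4,5,6} D(Z)={2,4,5,6}: W {1,2,3,4,5,6}->{1,2,3,4,5} => REVISION
Constraint 3 (U + W = Z) on D(U)={1,2,3,5,6} D(W)={1,2,3,4,5} D(Z)={2,4,5,6}: U {1,2,3,5,6}->{1,2,3,5} => REVISION
Constraint 4 (Z + W = U) on D(Z)={2,4,5,6} D(W)={1,2,3,4,5} D(U)={1,2,3,5}: Z {2,4,5,6}->{2,4}; W {1,2,3,4,5}->{1,3}; U {1,2,3,5}->{3,5} => REVISION
Total revisions = 3

Answer: 3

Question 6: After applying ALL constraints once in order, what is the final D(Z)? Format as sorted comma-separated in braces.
Constraint 1 (U != X) on D(U)={1,2,3,5,6} D(X)={2,3,6}: no change
Constraint 2 (W < Z) on D(W)={1,2,3,4,5,6} D(Z)={2,4,5,6}: W {1,2,3,4,5,6}->{1,2,3,4,5}
Constraint 3 (U + W = Z) on D(U)={1,2,3,5,6} D(W)={1,2,3,4,5} D(Z)={2,4,5,6}: U {1,2,3,5,6}->{1,2,3,5}
Constraint 4 (Z + W = U) on D(Z)={2,4,5,6} D(W)={1,2,3,4,5} D(U)={1,2,3,5}: Z {2,4,5,6}->{2,4}; W {1,2,3,4,5}->{1,3}; U {1,2,3,5}->{3,5}
So after all 4 constraints: D(Z) = {2,4}

Answer: {2,4}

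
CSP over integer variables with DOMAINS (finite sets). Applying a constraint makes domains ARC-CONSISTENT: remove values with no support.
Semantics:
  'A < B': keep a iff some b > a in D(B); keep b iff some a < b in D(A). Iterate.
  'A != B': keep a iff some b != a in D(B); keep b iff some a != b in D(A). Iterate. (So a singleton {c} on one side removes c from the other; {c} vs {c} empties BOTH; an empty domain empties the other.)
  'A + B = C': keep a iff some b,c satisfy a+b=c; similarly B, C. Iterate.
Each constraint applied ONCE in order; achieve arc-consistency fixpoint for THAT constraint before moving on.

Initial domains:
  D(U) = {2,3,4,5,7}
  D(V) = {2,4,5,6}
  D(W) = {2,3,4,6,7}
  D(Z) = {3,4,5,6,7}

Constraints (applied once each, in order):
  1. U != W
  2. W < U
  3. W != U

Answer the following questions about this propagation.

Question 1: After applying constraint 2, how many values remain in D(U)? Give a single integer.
Constraint 1 (U != W) on D(U)={2,3,4,5,7} D(W)={2,3,4,6,7}: no change
Constraint 2 (W < U) on D(W)={2,3,4,6,7} D(U)={2,3,4,5,7}: W {2,3,4,6,7}->{2,3,4,6}; U {2,3,4,5,7}->{3,4,5,7}
So after constraint 2: D(U)={3,4,5,7}, size = 4

Answer: 4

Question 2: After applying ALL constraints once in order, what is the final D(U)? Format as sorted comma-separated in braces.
Constraint 1 (U != W) on D(U)={2,3,4,5,7} D(W)={2,3,4,6,7}: no change
Constraint 2 (W < U) on D(W)={2,3,4,6,7} D(U)={2,3,4,5,7}: W {2,3,4,6,7}->{2,3,4,6}; U {2,3,4,5,7}->{3,4,5,7}
Constraint 3 (W != U) on D(W)={2,3,4,6} D(U)={3,4,5,7}: no change
So after all 3 constraints: D(U) = {3,4,5,7}

Answer: {3,4,5,7}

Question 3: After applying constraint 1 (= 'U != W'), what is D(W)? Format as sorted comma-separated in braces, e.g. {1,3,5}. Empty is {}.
Constraint 1 (U != W) on D(U)={2,3,4,5,7} D(W)={2,3,4,6,7}: no change
So after constraint 1: D(W) = {2,3,4,6,7}

Answer: {2,3,4,6,7}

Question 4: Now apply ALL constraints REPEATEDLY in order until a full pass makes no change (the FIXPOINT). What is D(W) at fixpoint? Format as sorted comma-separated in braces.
Answer: {2,3,4,6}

Derivation:
pass 0 (initial): D(W)={2,3,4,6,7}
pass 1: U {2,3,4,5,7}->{3,4,5,7}; W {2,3,4,6,7}->{2,3,4,6}
pass 2: no change
Fixpoint after 2 passes: D(W) = {2,3,4,6}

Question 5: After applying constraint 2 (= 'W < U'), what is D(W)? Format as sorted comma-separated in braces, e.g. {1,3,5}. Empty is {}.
Answer: {2,3,4,6}

Derivation:
Constraint 1 (U != W) on D(U)={2,3,4,5,7} D(W)={2,3,4,6,7}: no change
Constraint 2 (W < U) on D(W)={2,3,4,6,7} D(U)={2,3,4,5,7}: W {2,3,4,6,7}->{2,3,4,6}; U {2,3,4,5,7}->{3,4,5,7}
So after constraint 2: D(W) = {2,3,4,6}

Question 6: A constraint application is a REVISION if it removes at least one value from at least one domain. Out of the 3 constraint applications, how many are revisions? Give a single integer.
Constraint 1 (U != W) on D(U)={2,3,4,5,7} D(W)={2,3,4,6,7}: no change => not a revision
Constraint 2 (W < U) on D(W)={2,3,4,6,7} D(U)={2,3,4,5,7}: W {2,3,4,6,7}->{2,3,4,6}; U {2,3,4,5,7}->{3,4,5,7} => REVISION
Constraint 3 (W != U) on D(W)={2,3,4,6} D(U)={3,4,5,7}: no change => not a revision
Total revisions = 1

Answer: 1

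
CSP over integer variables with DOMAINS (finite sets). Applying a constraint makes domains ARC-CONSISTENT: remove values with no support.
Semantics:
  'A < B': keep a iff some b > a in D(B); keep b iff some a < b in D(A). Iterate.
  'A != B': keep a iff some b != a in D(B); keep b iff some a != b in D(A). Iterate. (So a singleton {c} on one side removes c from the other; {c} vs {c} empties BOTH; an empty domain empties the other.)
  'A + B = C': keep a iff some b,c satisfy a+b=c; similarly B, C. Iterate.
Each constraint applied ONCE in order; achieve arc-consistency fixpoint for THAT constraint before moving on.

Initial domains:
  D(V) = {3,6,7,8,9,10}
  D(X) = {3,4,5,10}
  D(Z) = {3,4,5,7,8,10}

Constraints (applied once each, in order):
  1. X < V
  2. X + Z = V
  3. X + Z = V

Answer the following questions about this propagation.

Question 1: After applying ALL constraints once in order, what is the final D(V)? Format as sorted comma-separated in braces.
Constraint 1 (X < V) on D(X)={3,4,5,10} D(V)={3,6,7,8,9,10}: X {3,4,5,10}->{3,4,5}; V {3,6,7,8,9,10}->{6,7,8,9,10}
Constraint 2 (X + Z = V) on D(X)={3,4,5} D(Z)={3,4,5,7,8,10} D(V)={6,7,8,9,10}: Z {3,4,5,7,8,10}->{3,4,5,7}
Constraint 3 (X + Z = V) on D(X)={3,4,5} D(Z)={3,4,5,7} D(V)={6,7,8,9,10}: no change
So after all 3 constraints: D(V) = {6,7,8,9,10}

Answer: {6,7,8,9,10}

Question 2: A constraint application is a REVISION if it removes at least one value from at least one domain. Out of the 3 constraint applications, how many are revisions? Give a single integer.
Answer: 2

Derivation:
Constraint 1 (X < V) on D(X)={3,4,5,10} D(V)={3,6,7,8,9,10}: X {3,4,5,10}->{3,4,5}; V {3,6,7,8,9,10}->{6,7,8,9,10} => REVISION
Constraint 2 (X + Z = V) on D(X)={3,4,5} D(Z)={3,4,5,7,8,10} D(V)={6,7,8,9,10}: Z {3,4,5,7,8,10}->{3,4,5,7} => REVISION
Constraint 3 (X + Z = V) on D(X)={3,4,5} D(Z)={3,4,5,7} D(V)={6,7,8,9,10}: no change => not a revision
Total revisions = 2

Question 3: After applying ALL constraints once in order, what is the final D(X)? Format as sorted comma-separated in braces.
Answer: {3,4,5}

Derivation:
Constraint 1 (X < V) on D(X)={3,4,5,10} D(V)={3,6,7,8,9,10}: X {3,4,5,10}->{3,4,5}; V {3,6,7,8,9,10}->{6,7,8,9,10}
Constraint 2 (X + Z = V) on D(X)={3,4,5} D(Z)={3,4,5,7,8,10} D(V)={6,7,8,9,10}: Z {3,4,5,7,8,10}->{3,4,5,7}
Constraint 3 (X + Z = V) on D(X)={3,4,5} D(Z)={3,4,5,7} D(V)={6,7,8,9,10}: no change
So after all 3 constraints: D(X) = {3,4,5}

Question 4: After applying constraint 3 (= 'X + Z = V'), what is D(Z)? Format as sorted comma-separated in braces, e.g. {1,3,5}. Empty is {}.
Answer: {3,4,5,7}

Derivation:
Constraint 1 (X < V) on D(X)={3,4,5,10} D(V)={3,6,7,8,9,10}: X {3,4,5,10}->{3,4,5}; V {3,6,7,8,9,10}->{6,7,8,9,10}
Constraint 2 (X + Z = V) on D(X)={3,4,5} D(Z)={3,4,5,7,8,10} D(V)={6,7,8,9,10}: Z {3,4,5,7,8,10}->{3,4,5,7}
Constraint 3 (X + Z = V) on D(X)={3,4,5} D(Z)={3,4,5,7} D(V)={6,7,8,9,10}: no change
So after constraint 3: D(Z) = {3,4,5,7}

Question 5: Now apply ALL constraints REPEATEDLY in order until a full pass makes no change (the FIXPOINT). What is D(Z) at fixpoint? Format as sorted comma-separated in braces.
Answer: {3,4,5,7}

Derivation:
pass 0 (initial): D(Z)={3,4,5,7,8,10}
pass 1: V {3,6,7,8,9,10}->{6,7,8,9,10}; X {3,4,5,10}->{3,4,5}; Z {3,4,5,7,8,10}->{3,4,5,7}
pass 2: no change
Fixpoint after 2 passes: D(Z) = {3,4,5,7}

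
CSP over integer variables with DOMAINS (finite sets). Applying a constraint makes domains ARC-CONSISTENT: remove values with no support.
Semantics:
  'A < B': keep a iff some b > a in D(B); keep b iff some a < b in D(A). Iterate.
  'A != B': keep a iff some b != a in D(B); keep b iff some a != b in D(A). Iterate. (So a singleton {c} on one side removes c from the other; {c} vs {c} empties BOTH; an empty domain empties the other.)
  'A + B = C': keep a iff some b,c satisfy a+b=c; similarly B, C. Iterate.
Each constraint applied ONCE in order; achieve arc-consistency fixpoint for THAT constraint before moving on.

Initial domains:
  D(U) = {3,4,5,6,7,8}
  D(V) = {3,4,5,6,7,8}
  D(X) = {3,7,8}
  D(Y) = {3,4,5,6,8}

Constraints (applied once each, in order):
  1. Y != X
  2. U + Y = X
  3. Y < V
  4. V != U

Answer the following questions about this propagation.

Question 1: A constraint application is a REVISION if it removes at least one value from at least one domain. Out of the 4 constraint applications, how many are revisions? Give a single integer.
Constraint 1 (Y != X) on D(Y)={3,4,5,6,8} D(X)={3,7,8}: no change => not a revision
Constraint 2 (U + Y = X) on D(U)={3,4,5,6,7,8} D(Y)={3,4,5,6,8} D(X)={3,7,8}: U {3,4,5,6,7,8}->{3,4,5}; Y {3,4,5,6,8}->{3,4,5}; X {3,7,8}->{7,8} => REVISION
Constraint 3 (Y < V) on D(Y)={3,4,5} D(V)={3,4,5,6,7,8}: V {3,4,5,6,7,8}->{4,5,6,7,8} => REVISION
Constraint 4 (V != U) on D(V)={4,5,6,7,8} D(U)={3,4,5}: no change => not a revision
Total revisions = 2

Answer: 2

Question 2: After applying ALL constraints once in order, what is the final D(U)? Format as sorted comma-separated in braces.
Constraint 1 (Y != X) on D(Y)={3,4,5,6,8} D(X)={3,7,8}: no change
Constraint 2 (U + Y = X) on D(U)={3,4,5,6,7,8} D(Y)={3,4,5,6,8} D(X)={3,7,8}: U {3,4,5,6,7,8}->{3,4,5}; Y {3,4,5,6,8}->{3,4,5}; X {3,7,8}->{7,8}
Constraint 3 (Y < V) on D(Y)={3,4,5} D(V)={3,4,5,6,7,8}: V {3,4,5,6,7,8}->{4,5,6,7,8}
Constraint 4 (V != U) on D(V)={4,5,6,7,8} D(U)={3,4,5}: no change
So after all 4 constraints: D(U) = {3,4,5}

Answer: {3,4,5}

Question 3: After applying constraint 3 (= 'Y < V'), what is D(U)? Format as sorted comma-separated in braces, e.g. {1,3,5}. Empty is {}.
Constraint 1 (Y != X) on D(Y)={3,4,5,6,8} D(X)={3,7,8}: no change
Constraint 2 (U + Y = X) on D(U)={3,4,5,6,7,8} D(Y)={3,4,5,6,8} D(X)={3,7,8}: U {3,4,5,6,7,8}->{3,4,5}; Y {3,4,5,6,8}->{3,4,5}; X {3,7,8}->{7,8}
Constraint 3 (Y < V) on D(Y)={3,4,5} D(V)={3,4,5,6,7,8}: V {3,4,5,6,7,8}->{4,5,6,7,8}
So after constraint 3: D(U) = {3,4,5}

Answer: {3,4,5}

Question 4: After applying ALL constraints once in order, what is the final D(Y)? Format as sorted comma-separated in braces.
Answer: {3,4,5}

Derivation:
Constraint 1 (Y != X) on D(Y)={3,4,5,6,8} D(X)={3,7,8}: no change
Constraint 2 (U + Y = X) on D(U)={3,4,5,6,7,8} D(Y)={3,4,5,6,8} D(X)={3,7,8}: U {3,4,5,6,7,8}->{3,4,5}; Y {3,4,5,6,8}->{3,4,5}; X {3,7,8}->{7,8}
Constraint 3 (Y < V) on D(Y)={3,4,5} D(V)={3,4,5,6,7,8}: V {3,4,5,6,7,8}->{4,5,6,7,8}
Constraint 4 (V != U) on D(V)={4,5,6,7,8} D(U)={3,4,5}: no change
So after all 4 constraints: D(Y) = {3,4,5}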